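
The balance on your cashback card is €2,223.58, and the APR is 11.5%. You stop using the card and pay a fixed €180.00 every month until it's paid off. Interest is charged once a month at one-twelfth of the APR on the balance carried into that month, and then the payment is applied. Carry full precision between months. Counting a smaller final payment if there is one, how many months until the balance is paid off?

Monthly rate r = 11.5%/12 = 0.958333% = 0.00958333.
Recurrence: B ← B·(1+r) − €180.00.
Month 1: interest €21.31; balance after payment €2,064.89.
Month 2: interest €19.79; balance after payment €1,904.68.
Closed form: n = −ln(1 − rB₀/P)/ln(1+r) = −ln(0.88161)/ln(1.00958) ≈ 13.211, so the balance reaches zero during payment 14.

14 months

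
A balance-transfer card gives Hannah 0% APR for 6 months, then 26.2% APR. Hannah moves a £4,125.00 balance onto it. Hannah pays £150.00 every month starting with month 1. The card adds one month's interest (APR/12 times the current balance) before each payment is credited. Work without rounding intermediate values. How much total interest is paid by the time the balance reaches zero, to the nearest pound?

£1,177

Promo months 1–6 at r₀ = 0%/12 = 0; months 7+ at r₁ = 26.2%/12 = 0.0218333.
After month 6 (no interest yet): B = £4,125.00 − 6·£150.00 = £3,225.00.
Then at r₁ with £150.00/mo: n₂ = −ln(1 − r₁·B/P)/ln(1+r₁) ≈ 29.34 → 30 more payments.
Total paid = 35·£150.00 + £51.93 = £5,301.93; interest = £5,301.93 − £4,125.00 = £1,176.93.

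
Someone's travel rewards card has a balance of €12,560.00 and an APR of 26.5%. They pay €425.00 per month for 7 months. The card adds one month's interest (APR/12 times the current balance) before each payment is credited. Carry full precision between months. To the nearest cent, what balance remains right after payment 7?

Monthly rate r = 26.5%/12 = 2.20833% = 0.0220833.
Each month: B ← B·(1+r) − €425.00.
Month 1: interest €277.37; balance after payment €12,412.37.
Month 2: interest €274.11; balance after payment €12,261.47.
Month 3: interest €270.77; balance after payment €12,107.25.
Month 4: interest €267.37; balance after payment €11,949.62.
Month 5: interest €263.89; balance after payment €11,788.50.
Month 6: interest €260.33; balance after payment €11,623.83.
Month 7: interest €256.69; balance after payment €11,455.53.

€11,455.53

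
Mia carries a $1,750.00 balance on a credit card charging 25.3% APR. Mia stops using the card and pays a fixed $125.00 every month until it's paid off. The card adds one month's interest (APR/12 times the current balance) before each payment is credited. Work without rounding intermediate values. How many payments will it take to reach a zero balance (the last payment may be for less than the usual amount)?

17 payments

Monthly rate r = 25.3%/12 = 2.10833% = 0.0210833.
Recurrence: B ← B·(1+r) − $125.00.
Month 1: interest $36.90; balance after payment $1,661.90.
Month 2: interest $35.04; balance after payment $1,571.93.
Closed form: n = −ln(1 − rB₀/P)/ln(1+r) = −ln(0.70483)/ln(1.02108) ≈ 16.765, so the balance reaches zero during payment 17.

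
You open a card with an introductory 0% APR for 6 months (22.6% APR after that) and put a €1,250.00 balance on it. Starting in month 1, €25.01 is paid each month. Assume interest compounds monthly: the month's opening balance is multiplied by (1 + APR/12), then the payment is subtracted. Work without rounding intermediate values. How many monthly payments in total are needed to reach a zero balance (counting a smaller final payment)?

101 payments

Promo months 1–6 at r₀ = 0%/12 = 0; months 7+ at r₁ = 22.6%/12 = 0.0188333.
After month 6 (no interest yet): B = €1,250.00 − 6·€25.01 = €1,099.94.
Then at r₁ with €25.01/mo: n₂ = −ln(1 − r₁·B/P)/ln(1+r₁) ≈ 94.43 → 95 more payments.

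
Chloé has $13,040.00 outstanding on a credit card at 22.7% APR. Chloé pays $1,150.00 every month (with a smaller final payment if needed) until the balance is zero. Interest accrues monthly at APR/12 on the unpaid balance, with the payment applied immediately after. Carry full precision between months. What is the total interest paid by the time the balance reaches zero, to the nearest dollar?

$1,777

Monthly rate r = 22.7%/12 = 1.89167% = 0.0189167.
Payoff takes n = ⌈−ln(1 − rB₀/P)/ln(1+r)⌉ = ⌈12.883⌉ = 13 payments; the last is $1,016.92.
Total paid = 12·$1,150.00 + $1,016.92 = $14,816.92.
Total interest = total paid − principal = $14,816.92 − $13,040.00 = $1,776.92.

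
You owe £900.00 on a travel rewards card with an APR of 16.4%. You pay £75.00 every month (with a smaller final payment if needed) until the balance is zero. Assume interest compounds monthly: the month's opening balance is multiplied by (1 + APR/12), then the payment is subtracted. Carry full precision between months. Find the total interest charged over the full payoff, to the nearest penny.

Monthly rate r = 16.4%/12 = 1.36667% = 0.0136667.
Payoff takes n = ⌈−ln(1 − rB₀/P)/ln(1+r)⌉ = ⌈13.196⌉ = 14 payments; the last is £14.79.
Total paid = 13·£75.00 + £14.79 = £989.79.
Total interest = total paid − principal = £989.79 − £900.00 = £89.79.

£89.79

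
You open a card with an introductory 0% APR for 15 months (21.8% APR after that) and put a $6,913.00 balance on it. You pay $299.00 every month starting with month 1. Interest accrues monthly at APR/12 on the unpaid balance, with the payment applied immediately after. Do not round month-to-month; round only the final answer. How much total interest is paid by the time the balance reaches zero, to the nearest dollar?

Promo months 1–15 at r₀ = 0%/12 = 0; months 16+ at r₁ = 21.8%/12 = 0.0181667.
After month 15 (no interest yet): B = $6,913.00 − 15·$299.00 = $2,428.00.
Then at r₁ with $299.00/mo: n₂ = −ln(1 − r₁·B/P)/ln(1+r₁) ≈ 8.87 → 9 more payments.
Total paid = 23·$299.00 + $259.02 = $7,136.02; interest = $7,136.02 − $6,913.00 = $223.02.

$223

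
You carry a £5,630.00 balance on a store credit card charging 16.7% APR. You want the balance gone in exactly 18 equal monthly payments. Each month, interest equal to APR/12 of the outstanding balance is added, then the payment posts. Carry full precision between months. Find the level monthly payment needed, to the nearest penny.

£355.75

Monthly rate r = 16.7%/12 = 1.39167% = 0.0139167.
Level-payment amortization: P = B₀·r / (1 − (1+r)^(−n)) = 5630.00·0.0139167 / (1 − 1.01392^(−18)).
Denominator 1 − (1+r)^(−18) = 0.220242997.
P = 78.3508 / 0.220242997 ≈ 355.75.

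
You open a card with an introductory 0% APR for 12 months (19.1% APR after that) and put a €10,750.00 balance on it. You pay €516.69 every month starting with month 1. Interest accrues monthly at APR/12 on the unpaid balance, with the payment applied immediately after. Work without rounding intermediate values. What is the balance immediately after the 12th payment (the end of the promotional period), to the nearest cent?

Promo months 1–12 at r₀ = 0%/12 = 0; months 13+ at r₁ = 19.1%/12 = 0.0159167.
After month 12 (no interest yet): B = €10,750.00 − 12·€516.69 = €4,549.72.

€4,549.72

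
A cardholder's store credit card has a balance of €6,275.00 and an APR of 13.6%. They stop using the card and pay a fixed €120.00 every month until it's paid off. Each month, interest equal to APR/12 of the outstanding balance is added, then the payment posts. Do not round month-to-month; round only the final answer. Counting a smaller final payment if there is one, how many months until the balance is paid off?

80 months

Monthly rate r = 13.6%/12 = 1.13333% = 0.0113333.
Recurrence: B ← B·(1+r) − €120.00.
Month 1: interest €71.12; balance after payment €6,226.12.
Month 2: interest €70.56; balance after payment €6,176.68.
Closed form: n = −ln(1 − rB₀/P)/ln(1+r) = −ln(0.40736)/ln(1.01133) ≈ 79.688, so the balance reaches zero during payment 80.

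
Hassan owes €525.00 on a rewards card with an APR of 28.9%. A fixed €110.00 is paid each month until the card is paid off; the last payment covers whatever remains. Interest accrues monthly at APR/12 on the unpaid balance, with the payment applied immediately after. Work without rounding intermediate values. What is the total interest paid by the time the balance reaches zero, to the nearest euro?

€40

Monthly rate r = 28.9%/12 = 2.40833% = 0.0240833.
Payoff takes n = ⌈−ln(1 − rB₀/P)/ln(1+r)⌉ = ⌈5.131⌉ = 6 payments; the last is €14.54.
Total paid = 5·€110.00 + €14.54 = €564.54.
Total interest = total paid − principal = €564.54 − €525.00 = €39.54.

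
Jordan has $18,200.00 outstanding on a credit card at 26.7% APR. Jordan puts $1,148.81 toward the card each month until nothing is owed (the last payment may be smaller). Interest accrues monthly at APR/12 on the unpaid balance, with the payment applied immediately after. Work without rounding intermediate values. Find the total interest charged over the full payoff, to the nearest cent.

$4,491.83

Monthly rate r = 26.7%/12 = 2.225% = 0.02225.
Payoff takes n = ⌈−ln(1 − rB₀/P)/ln(1+r)⌉ = ⌈19.750⌉ = 20 payments; the last is $864.44.
Total paid = 19·$1,148.81 + $864.44 = $22,691.83.
Total interest = total paid − principal = $22,691.83 − $18,200.00 = $4,491.83.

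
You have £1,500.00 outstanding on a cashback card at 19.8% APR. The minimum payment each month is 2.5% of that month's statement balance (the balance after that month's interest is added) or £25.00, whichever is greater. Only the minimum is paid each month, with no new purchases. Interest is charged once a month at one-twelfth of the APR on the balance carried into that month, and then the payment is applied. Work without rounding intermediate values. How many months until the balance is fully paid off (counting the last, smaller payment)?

112 months

Monthly rate r = 19.8%/12 = 1.65% = 0.0165.
While 2.5% of the post-interest balance exceeds £25.00, each month B ← (B·(1+r))·(1 − 0.025), i.e. B shrinks by the factor (1+r)·0.975 = 0.99109.
This holds for months 1–48. Entering month 49 the balance is £976.04; 2.5% of the post-interest balance is now below £25.00, so the flat £25.00 minimum applies from here.
From month 49 a fixed £25.00 at rate r clears £976.04 in 64 more payments. Total: 48 + 64 = 112 months.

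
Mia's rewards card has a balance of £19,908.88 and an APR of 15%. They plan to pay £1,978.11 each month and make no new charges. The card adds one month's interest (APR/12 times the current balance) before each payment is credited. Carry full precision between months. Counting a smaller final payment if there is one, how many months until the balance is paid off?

Monthly rate r = 15%/12 = 1.25% = 0.0125.
Recurrence: B ← B·(1+r) − £1,978.11.
Month 1: interest £248.86; balance after payment £18,179.63.
Month 2: interest £227.25; balance after payment £16,428.77.
Closed form: n = −ln(1 − rB₀/P)/ln(1+r) = −ln(0.87419)/ln(1.0125) ≈ 10.823, so the balance reaches zero during payment 11.

11 months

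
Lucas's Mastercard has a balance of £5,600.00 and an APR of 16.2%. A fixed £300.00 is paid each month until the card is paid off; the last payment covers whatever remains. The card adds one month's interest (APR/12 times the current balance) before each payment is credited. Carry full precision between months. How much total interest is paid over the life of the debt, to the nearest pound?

Monthly rate r = 16.2%/12 = 1.35% = 0.0135.
Payoff takes n = ⌈−ln(1 − rB₀/P)/ln(1+r)⌉ = ⌈21.652⌉ = 22 payments; the last is £196.18.
Total paid = 21·£300.00 + £196.18 = £6,496.18.
Total interest = total paid − principal = £6,496.18 − £5,600.00 = £896.18.

£896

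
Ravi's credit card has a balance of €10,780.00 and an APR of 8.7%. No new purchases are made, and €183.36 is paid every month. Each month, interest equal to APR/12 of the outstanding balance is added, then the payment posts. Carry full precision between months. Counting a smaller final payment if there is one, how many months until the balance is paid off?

Monthly rate r = 8.7%/12 = 0.725% = 0.00725.
Recurrence: B ← B·(1+r) − €183.36.
Month 1: interest €78.16; balance after payment €10,674.80.
Month 2: interest €77.39; balance after payment €10,568.83.
Closed form: n = −ln(1 − rB₀/P)/ln(1+r) = −ln(0.57376)/ln(1.00725) ≈ 76.904, so the balance reaches zero during payment 77.

77 months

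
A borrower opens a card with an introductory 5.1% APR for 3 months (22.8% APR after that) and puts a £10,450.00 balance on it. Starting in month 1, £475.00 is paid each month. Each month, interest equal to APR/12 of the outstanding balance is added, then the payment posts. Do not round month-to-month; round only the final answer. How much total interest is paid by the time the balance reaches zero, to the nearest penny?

£2,480.68

Promo months 1–3 at r₀ = 5.1%/12 = 0.00425; months 4+ at r₁ = 22.8%/12 = 0.019.
After month 3: iterate B ← B·(1+r₀) − £475.00 for 3 months → £9,152.74.
Then at r₁ with £475.00/mo: n₂ = −ln(1 − r₁·B/P)/ln(1+r₁) ≈ 24.22 → 25 more payments.
Total paid = 27·£475.00 + £105.68 = £12,930.68; interest = £12,930.68 − £10,450.00 = £2,480.68.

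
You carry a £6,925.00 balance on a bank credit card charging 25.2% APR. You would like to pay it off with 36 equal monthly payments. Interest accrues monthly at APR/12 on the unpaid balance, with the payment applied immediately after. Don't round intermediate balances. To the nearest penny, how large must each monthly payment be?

£276.07

Monthly rate r = 25.2%/12 = 2.1% = 0.021.
Level-payment amortization: P = B₀·r / (1 − (1+r)^(−n)) = 6925.00·0.021 / (1 − 1.021^(−36)).
Denominator 1 − (1+r)^(−36) = 0.526768893.
P = 145.425 / 0.526768893 ≈ 276.07.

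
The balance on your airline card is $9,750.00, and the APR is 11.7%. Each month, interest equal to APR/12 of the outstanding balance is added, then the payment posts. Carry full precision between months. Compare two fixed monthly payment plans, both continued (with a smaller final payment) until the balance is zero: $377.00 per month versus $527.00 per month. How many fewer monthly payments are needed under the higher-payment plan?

Monthly rate r = 11.7%/12 = 0.975% = 0.00975.
At $377.00/mo: n = ⌈−ln(1 − rB₀/P)/ln(1+r)⌉ = 30 payments (last $356.75); total interest = total paid − $9,750.00 = $1,539.75.
At $527.00/mo: 21 payments (last $264.83); total interest $1,054.83.
Payments saved = 30 − 21 = 9.

9 fewer payments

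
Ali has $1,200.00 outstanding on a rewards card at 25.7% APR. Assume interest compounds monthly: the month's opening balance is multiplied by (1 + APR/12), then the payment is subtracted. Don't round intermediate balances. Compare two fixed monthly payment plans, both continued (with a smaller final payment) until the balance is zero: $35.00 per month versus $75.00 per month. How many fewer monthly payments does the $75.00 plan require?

43 fewer payments

Monthly rate r = 25.7%/12 = 2.14167% = 0.0214167.
At $35.00/mo: n = ⌈−ln(1 − rB₀/P)/ln(1+r)⌉ = 63 payments (last $19.12); total interest = total paid − $1,200.00 = $989.12.
At $75.00/mo: 20 payments (last $60.10); total interest $285.10.
Payments saved = 63 − 20 = 43.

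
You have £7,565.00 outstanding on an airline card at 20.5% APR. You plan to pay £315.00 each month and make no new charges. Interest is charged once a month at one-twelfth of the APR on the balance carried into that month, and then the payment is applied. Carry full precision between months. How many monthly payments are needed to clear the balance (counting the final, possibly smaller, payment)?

32 months

Monthly rate r = 20.5%/12 = 1.70833% = 0.0170833.
Recurrence: B ← B·(1+r) − £315.00.
Month 1: interest £129.24; balance after payment £7,379.24.
Month 2: interest £126.06; balance after payment £7,190.30.
Closed form: n = −ln(1 − rB₀/P)/ln(1+r) = −ln(0.58973)/ln(1.01708) ≈ 31.176, so the balance reaches zero during payment 32.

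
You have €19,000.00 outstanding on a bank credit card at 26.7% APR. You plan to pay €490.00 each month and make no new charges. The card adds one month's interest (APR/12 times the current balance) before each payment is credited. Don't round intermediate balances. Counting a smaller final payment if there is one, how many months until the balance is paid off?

Monthly rate r = 26.7%/12 = 2.225% = 0.02225.
Recurrence: B ← B·(1+r) − €490.00.
Month 1: interest €422.75; balance after payment €18,932.75.
Month 2: interest €421.25; balance after payment €18,864.00.
Closed form: n = −ln(1 − rB₀/P)/ln(1+r) = −ln(0.13724)/ln(1.02225) ≈ 90.247, so the balance reaches zero during payment 91.

91 payments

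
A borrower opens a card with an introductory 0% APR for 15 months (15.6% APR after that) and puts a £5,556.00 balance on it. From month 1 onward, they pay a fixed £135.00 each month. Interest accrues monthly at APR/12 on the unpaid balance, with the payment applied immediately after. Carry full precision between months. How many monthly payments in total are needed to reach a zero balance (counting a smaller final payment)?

48 payments

Promo months 1–15 at r₀ = 0%/12 = 0; months 16+ at r₁ = 15.6%/12 = 0.013.
After month 15 (no interest yet): B = £5,556.00 − 15·£135.00 = £3,531.00.
Then at r₁ with £135.00/mo: n₂ = −ln(1 − r₁·B/P)/ln(1+r₁) ≈ 32.17 → 33 more payments.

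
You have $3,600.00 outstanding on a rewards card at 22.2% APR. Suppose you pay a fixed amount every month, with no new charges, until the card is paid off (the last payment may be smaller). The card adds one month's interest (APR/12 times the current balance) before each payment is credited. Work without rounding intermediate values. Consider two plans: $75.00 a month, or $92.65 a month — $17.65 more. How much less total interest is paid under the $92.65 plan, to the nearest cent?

$2,544.29

Monthly rate r = 22.2%/12 = 1.85% = 0.0185.
At $75.00/mo: n = ⌈−ln(1 − rB₀/P)/ln(1+r)⌉ = 120 payments (last $32.38); total interest = total paid − $3,600.00 = $5,357.38.
At $92.65/mo: 70 payments (last $20.24); total interest $2,813.09.
Interest saved = $5,357.38 − $2,813.09 = $2,544.29.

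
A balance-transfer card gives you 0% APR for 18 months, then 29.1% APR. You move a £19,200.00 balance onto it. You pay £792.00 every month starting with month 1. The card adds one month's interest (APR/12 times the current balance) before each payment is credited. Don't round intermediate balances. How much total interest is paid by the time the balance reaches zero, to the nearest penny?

Promo months 1–18 at r₀ = 0%/12 = 0; months 19+ at r₁ = 29.1%/12 = 0.02425.
After month 18 (no interest yet): B = £19,200.00 − 18·£792.00 = £4,944.00.
Then at r₁ with £792.00/mo: n₂ = −ln(1 − r₁·B/P)/ln(1+r₁) ≈ 6.85 → 7 more payments.
Total paid = 24·£792.00 + £674.80 = £19,682.80; interest = £19,682.80 − £19,200.00 = £482.80.

£482.80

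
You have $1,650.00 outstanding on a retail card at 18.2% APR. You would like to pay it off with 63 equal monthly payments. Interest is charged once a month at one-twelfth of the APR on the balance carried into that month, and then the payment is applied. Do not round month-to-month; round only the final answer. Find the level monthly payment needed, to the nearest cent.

$40.85

Monthly rate r = 18.2%/12 = 1.51667% = 0.0151667.
Level-payment amortization: P = B₀·r / (1 − (1+r)^(−n)) = 1650.00·0.0151667 / (1 − 1.01517^(−63)).
Denominator 1 − (1+r)^(−63) = 0.612611249.
P = 25.025 / 0.612611249 ≈ 40.85.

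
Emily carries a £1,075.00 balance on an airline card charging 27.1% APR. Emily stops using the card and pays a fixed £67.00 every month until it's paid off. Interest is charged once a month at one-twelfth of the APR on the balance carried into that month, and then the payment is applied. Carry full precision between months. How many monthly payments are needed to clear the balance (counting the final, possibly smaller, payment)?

Monthly rate r = 27.1%/12 = 2.25833% = 0.0225833.
Recurrence: B ← B·(1+r) − £67.00.
Month 1: interest £24.28; balance after payment £1,032.28.
Month 2: interest £23.31; balance after payment £988.59.
Closed form: n = −ln(1 − rB₀/P)/ln(1+r) = −ln(0.63766)/ln(1.02258) ≈ 20.148, so the balance reaches zero during payment 21.

21 payments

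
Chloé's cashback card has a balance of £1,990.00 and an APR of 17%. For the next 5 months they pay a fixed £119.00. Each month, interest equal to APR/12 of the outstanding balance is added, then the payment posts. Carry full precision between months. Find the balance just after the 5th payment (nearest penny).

£1,522.91

Monthly rate r = 17%/12 = 1.41667% = 0.0141667.
Each month: B ← B·(1+r) − £119.00.
Month 1: interest £28.19; balance after payment £1,899.19.
Month 2: interest £26.91; balance after payment £1,807.10.
Month 3: interest £25.60; balance after payment £1,713.70.
Month 4: interest £24.28; balance after payment £1,618.97.
Month 5: interest £22.94; balance after payment £1,522.91.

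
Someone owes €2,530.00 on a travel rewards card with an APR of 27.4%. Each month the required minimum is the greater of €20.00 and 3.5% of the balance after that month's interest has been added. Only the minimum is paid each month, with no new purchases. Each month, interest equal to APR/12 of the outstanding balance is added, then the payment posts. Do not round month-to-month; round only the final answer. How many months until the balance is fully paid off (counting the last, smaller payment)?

161 months

Monthly rate r = 27.4%/12 = 2.28333% = 0.0228333.
While 3.5% of the post-interest balance exceeds €20.00, each month B ← (B·(1+r))·(1 − 0.035), i.e. B shrinks by the factor (1+r)·0.965 = 0.98703.
This holds for months 1–116. Entering month 117 the balance is €556.74; 3.5% of the post-interest balance is now below €20.00, so the flat €20.00 minimum applies from here.
From month 117 a fixed €20.00 at rate r clears €556.74 in 45 more payments. Total: 116 + 45 = 161 months.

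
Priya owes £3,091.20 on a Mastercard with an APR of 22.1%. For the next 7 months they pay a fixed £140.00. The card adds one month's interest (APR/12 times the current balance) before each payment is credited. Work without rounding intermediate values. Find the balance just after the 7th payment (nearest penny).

Monthly rate r = 22.1%/12 = 1.84167% = 0.0184167.
Each month: B ← B·(1+r) − £140.00.
Month 1: interest £56.93; balance after payment £3,008.13.
Month 2: interest £55.40; balance after payment £2,923.53.
Month 3: interest £53.84; balance after payment £2,837.37.
Month 4: interest £52.25; balance after payment £2,749.63.
Month 5: interest £50.64; balance after payment £2,660.26.
Month 6: interest £48.99; balance after payment £2,569.26.
Month 7: interest £47.32; balance after payment £2,476.58.

£2,476.58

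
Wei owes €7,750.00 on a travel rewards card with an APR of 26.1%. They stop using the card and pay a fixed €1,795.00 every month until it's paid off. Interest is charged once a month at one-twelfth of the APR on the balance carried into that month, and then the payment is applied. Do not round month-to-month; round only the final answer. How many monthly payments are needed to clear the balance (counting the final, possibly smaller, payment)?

Monthly rate r = 26.1%/12 = 2.175% = 0.02175.
Recurrence: B ← B·(1+r) − €1,795.00.
Month 1: interest €168.56; balance after payment €6,123.56.
Month 2: interest €133.19; balance after payment €4,461.75.
Month 3: interest €97.04; balance after payment €2,763.79.
Month 4: interest €60.11; balance after payment €1,028.91.
Month 5: interest €22.38; balance after payment €0.00.

5 payments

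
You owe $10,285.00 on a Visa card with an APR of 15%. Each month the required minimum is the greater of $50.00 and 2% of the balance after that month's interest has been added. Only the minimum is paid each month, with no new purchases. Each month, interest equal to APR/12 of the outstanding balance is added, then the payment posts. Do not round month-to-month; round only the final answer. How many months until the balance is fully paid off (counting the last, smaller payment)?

Monthly rate r = 15%/12 = 1.25% = 0.0125.
While 2% of the post-interest balance exceeds $50.00, each month B ← (B·(1+r))·(1 − 0.02), i.e. B shrinks by the factor (1+r)·0.98 = 0.99225.
This holds for months 1–184. Entering month 185 the balance is $2,457.47; 2% of the post-interest balance is now below $50.00, so the flat $50.00 minimum applies from here.
From month 185 a fixed $50.00 at rate r clears $2,457.47 in 77 more payments. Total: 184 + 77 = 261 months.

261 months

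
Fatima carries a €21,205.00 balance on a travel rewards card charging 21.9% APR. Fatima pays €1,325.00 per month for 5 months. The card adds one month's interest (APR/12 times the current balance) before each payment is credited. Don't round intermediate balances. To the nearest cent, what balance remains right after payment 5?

Monthly rate r = 21.9%/12 = 1.825% = 0.01825.
Each month: B ← B·(1+r) − €1,325.00.
Month 1: interest €386.99; balance after payment €20,266.99.
Month 2: interest €369.87; balance after payment €19,311.86.
Month 3: interest €352.44; balance after payment €18,339.31.
Month 4: interest €334.69; balance after payment €17,349.00.
Month 5: interest €316.62; balance after payment €16,340.62.

€16,340.62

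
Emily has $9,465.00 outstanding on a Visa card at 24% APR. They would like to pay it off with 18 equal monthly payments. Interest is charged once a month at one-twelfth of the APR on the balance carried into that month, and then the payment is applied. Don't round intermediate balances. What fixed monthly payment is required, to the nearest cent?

$631.34

Monthly rate r = 24%/12 = 2% = 0.02.
Level-payment amortization: P = B₀·r / (1 − (1+r)^(−n)) = 9465.00·0.02 / (1 − 1.02^(−18)).
Denominator 1 − (1+r)^(−18) = 0.299840625.
P = 189.3 / 0.299840625 ≈ 631.34.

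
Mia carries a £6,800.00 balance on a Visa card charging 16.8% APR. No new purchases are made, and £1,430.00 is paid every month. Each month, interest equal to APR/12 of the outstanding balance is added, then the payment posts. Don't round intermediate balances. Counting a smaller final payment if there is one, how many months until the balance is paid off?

5 months

Monthly rate r = 16.8%/12 = 1.4% = 0.014.
Recurrence: B ← B·(1+r) − £1,430.00.
Month 1: interest £95.20; balance after payment £5,465.20.
Month 2: interest £76.51; balance after payment £4,111.71.
Month 3: interest £57.56; balance after payment £2,739.28.
Month 4: interest £38.35; balance after payment £1,347.63.
Month 5: interest £18.87; balance after payment £0.00.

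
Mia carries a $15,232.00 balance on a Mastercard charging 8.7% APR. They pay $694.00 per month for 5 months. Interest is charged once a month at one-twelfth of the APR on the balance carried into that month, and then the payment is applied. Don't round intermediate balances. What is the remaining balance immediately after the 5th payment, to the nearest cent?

Monthly rate r = 8.7%/12 = 0.725% = 0.00725.
Each month: B ← B·(1+r) − $694.00.
Month 1: interest $110.43; balance after payment $14,648.43.
Month 2: interest $106.20; balance after payment $14,060.63.
Month 3: interest $101.94; balance after payment $13,468.57.
Month 4: interest $97.65; balance after payment $12,872.22.
Month 5: interest $93.32; balance after payment $12,271.54.

$12,271.54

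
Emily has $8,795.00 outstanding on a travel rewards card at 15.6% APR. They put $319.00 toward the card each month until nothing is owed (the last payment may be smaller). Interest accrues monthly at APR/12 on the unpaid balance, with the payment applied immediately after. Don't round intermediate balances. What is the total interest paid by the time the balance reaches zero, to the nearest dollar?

Monthly rate r = 15.6%/12 = 1.3% = 0.013.
Payoff takes n = ⌈−ln(1 − rB₀/P)/ln(1+r)⌉ = ⌈34.361⌉ = 35 payments; the last is $115.69.
Total paid = 34·$319.00 + $115.69 = $10,961.69.
Total interest = total paid − principal = $10,961.69 − $8,795.00 = $2,166.69.

$2,167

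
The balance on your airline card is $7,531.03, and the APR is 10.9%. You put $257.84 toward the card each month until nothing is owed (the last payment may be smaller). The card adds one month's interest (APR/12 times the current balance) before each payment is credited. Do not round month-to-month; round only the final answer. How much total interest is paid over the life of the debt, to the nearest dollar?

Monthly rate r = 10.9%/12 = 0.908333% = 0.00908333.
Payoff takes n = ⌈−ln(1 − rB₀/P)/ln(1+r)⌉ = ⌈34.096⌉ = 35 payments; the last is $24.74.
Total paid = 34·$257.84 + $24.74 = $8,791.30.
Total interest = total paid − principal = $8,791.30 − $7,531.03 = $1,260.27.

$1,260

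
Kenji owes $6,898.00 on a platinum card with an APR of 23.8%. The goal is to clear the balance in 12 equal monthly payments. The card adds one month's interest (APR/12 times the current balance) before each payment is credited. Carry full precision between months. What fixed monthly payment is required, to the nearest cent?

Monthly rate r = 23.8%/12 = 1.98333% = 0.0198333.
Level-payment amortization: P = B₀·r / (1 − (1+r)^(−n)) = 6898.00·0.0198333 / (1 − 1.01983^(−12)).
Denominator 1 − (1+r)^(−12) = 0.209959116.
P = 136.81 / 0.209959116 ≈ 651.60.

$651.60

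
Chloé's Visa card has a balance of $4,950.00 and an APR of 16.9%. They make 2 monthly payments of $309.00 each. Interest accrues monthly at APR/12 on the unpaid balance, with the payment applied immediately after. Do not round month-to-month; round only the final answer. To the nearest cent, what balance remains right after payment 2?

Monthly rate r = 16.9%/12 = 1.40833% = 0.0140833.
Each month: B ← B·(1+r) − $309.00.
Month 1: interest $69.71; balance after payment $4,710.71.
Month 2: interest $66.34; balance after payment $4,468.06.

$4,468.06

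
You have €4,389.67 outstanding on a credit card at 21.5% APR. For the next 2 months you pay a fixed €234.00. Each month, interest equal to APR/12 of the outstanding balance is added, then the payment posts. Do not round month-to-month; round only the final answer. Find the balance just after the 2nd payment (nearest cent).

€4,076.18

Monthly rate r = 21.5%/12 = 1.79167% = 0.0179167.
Each month: B ← B·(1+r) − €234.00.
Month 1: interest €78.65; balance after payment €4,234.32.
Month 2: interest €75.86; balance after payment €4,076.18.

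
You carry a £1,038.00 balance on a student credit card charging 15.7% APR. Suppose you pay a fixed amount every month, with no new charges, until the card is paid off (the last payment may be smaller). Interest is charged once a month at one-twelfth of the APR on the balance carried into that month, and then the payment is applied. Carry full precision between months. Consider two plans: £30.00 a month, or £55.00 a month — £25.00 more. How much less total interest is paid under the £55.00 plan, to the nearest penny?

Monthly rate r = 15.7%/12 = 1.30833% = 0.0130833.
At £30.00/mo: n = ⌈−ln(1 − rB₀/P)/ln(1+r)⌉ = 47 payments (last £11.12); total interest = total paid − £1,038.00 = £353.12.
At £55.00/mo: 22 payments (last £44.96); total interest £161.96.
Interest saved = £353.12 − £161.96 = £191.16.

£191.16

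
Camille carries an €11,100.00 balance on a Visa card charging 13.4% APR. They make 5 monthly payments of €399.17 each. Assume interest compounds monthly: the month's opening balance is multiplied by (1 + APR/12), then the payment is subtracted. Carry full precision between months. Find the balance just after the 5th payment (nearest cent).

€9,692.82

Monthly rate r = 13.4%/12 = 1.11667% = 0.0111667.
Each month: B ← B·(1+r) − €399.17.
Month 1: interest €123.95; balance after payment €10,824.78.
Month 2: interest €120.88; balance after payment €10,546.49.
Month 3: interest €117.77; balance after payment €10,265.09.
Month 4: interest €114.63; balance after payment €9,980.54.
Month 5: interest €111.45; balance after payment €9,692.82.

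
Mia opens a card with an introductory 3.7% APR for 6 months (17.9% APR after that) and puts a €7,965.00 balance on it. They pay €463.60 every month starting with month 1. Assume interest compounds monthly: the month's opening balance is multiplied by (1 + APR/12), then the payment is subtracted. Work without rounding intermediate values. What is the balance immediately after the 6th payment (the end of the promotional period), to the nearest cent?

€5,310.36

Promo months 1–6 at r₀ = 3.7%/12 = 0.00308333; months 7+ at r₁ = 17.9%/12 = 0.0149167.
After month 6: iterate B ← B·(1+r₀) − €463.60 for 6 months → €5,310.36.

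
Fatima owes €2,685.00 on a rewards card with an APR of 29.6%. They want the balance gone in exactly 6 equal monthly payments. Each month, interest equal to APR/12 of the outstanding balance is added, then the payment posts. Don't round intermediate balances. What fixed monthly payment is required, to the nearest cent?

Monthly rate r = 29.6%/12 = 2.46667% = 0.0246667.
Level-payment amortization: P = B₀·r / (1 − (1+r)^(−n)) = 2685.00·0.0246667 / (1 − 1.02467^(−6)).
Denominator 1 − (1+r)^(−6) = 0.136018687.
P = 66.23 / 0.136018687 ≈ 486.92.

€486.92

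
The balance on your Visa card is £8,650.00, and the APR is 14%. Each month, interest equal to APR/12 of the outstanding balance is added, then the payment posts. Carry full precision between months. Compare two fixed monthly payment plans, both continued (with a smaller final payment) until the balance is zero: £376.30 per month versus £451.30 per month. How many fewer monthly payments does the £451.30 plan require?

Monthly rate r = 14%/12 = 1.16667% = 0.0116667.
At £376.30/mo: n = ⌈−ln(1 − rB₀/P)/ln(1+r)⌉ = 27 payments (last £345.51); total interest = total paid − £8,650.00 = £1,479.31.
At £451.30/mo: 22 payments (last £370.89); total interest £1,198.19.
Payments saved = 27 − 22 = 5.

5 fewer payments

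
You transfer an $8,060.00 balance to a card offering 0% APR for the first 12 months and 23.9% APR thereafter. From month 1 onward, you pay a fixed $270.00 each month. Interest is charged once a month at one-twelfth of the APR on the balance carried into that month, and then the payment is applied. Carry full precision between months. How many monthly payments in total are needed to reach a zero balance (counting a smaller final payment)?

35 months

Promo months 1–12 at r₀ = 0%/12 = 0; months 13+ at r₁ = 23.9%/12 = 0.0199167.
After month 12 (no interest yet): B = $8,060.00 − 12·$270.00 = $4,820.00.
Then at r₁ with $270.00/mo: n₂ = −ln(1 − r₁·B/P)/ln(1+r₁) ≈ 22.28 → 23 more payments.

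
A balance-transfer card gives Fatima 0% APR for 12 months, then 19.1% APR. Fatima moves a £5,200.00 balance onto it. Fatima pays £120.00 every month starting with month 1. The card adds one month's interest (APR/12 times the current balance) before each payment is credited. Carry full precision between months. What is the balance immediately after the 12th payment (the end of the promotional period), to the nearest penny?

Promo months 1–12 at r₀ = 0%/12 = 0; months 13+ at r₁ = 19.1%/12 = 0.0159167.
After month 12 (no interest yet): B = £5,200.00 − 12·£120.00 = £3,760.00.

£3,760.00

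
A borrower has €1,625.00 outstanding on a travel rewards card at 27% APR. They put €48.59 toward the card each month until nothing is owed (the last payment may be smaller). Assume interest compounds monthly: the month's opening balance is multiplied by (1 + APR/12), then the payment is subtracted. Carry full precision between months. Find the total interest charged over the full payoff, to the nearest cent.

Monthly rate r = 27%/12 = 2.25% = 0.0225.
Payoff takes n = ⌈−ln(1 − rB₀/P)/ln(1+r)⌉ = ⌈62.750⌉ = 63 payments; the last is €36.54.
Total paid = 62·€48.59 + €36.54 = €3,049.12.
Total interest = total paid − principal = €3,049.12 − €1,625.00 = €1,424.12.

€1,424.12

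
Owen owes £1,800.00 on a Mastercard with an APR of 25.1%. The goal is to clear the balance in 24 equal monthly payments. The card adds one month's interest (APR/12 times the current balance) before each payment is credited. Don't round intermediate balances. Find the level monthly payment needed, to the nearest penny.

£96.16

Monthly rate r = 25.1%/12 = 2.09167% = 0.0209167.
Level-payment amortization: P = B₀·r / (1 − (1+r)^(−n)) = 1800.00·0.0209167 / (1 − 1.02092^(−24)).
Denominator 1 − (1+r)^(−24) = 0.391538718.
P = 37.65 / 0.391538718 ≈ 96.16.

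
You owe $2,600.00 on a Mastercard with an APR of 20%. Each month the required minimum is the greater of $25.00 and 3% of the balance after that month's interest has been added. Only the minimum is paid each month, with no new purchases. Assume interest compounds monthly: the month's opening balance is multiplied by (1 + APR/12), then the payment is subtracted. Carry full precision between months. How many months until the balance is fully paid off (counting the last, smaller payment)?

Monthly rate r = 20%/12 = 1.66667% = 0.0166667.
While 3% of the post-interest balance exceeds $25.00, each month B ← (B·(1+r))·(1 − 0.03), i.e. B shrinks by the factor (1+r)·0.97 = 0.98617.
This holds for months 1–83. Entering month 84 the balance is $818.18; 3% of the post-interest balance is now below $25.00, so the flat $25.00 minimum applies from here.
From month 84 a fixed $25.00 at rate r clears $818.18 in 48 more payments. Total: 83 + 48 = 131 months.

131 months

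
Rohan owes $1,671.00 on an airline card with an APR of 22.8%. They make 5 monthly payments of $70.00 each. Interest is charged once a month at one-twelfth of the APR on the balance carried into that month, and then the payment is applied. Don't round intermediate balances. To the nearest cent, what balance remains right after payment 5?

$1,472.34

Monthly rate r = 22.8%/12 = 1.9% = 0.019.
Each month: B ← B·(1+r) − $70.00.
Month 1: interest $31.75; balance after payment $1,632.75.
Month 2: interest $31.02; balance after payment $1,593.77.
Month 3: interest $30.28; balance after payment $1,554.05.
Month 4: interest $29.53; balance after payment $1,513.58.
Month 5: interest $28.76; balance after payment $1,472.34.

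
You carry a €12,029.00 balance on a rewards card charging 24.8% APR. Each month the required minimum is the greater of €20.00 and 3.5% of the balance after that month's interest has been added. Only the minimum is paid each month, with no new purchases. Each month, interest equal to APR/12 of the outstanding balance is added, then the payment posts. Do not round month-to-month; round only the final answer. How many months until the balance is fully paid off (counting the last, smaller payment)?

Monthly rate r = 24.8%/12 = 2.06667% = 0.0206667.
While 3.5% of the post-interest balance exceeds €20.00, each month B ← (B·(1+r))·(1 − 0.035), i.e. B shrinks by the factor (1+r)·0.965 = 0.98494.
This holds for months 1–203. Entering month 204 the balance is €552.98; 3.5% of the post-interest balance is now below €20.00, so the flat €20.00 minimum applies from here.
From month 204 a fixed €20.00 at rate r clears €552.98 in 42 more payments. Total: 203 + 42 = 245 months.

245 months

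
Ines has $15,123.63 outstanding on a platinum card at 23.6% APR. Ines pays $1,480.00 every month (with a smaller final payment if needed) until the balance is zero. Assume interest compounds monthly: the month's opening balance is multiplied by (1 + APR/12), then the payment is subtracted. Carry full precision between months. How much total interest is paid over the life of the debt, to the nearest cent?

$1,928.98

Monthly rate r = 23.6%/12 = 1.96667% = 0.0196667.
Payoff takes n = ⌈−ln(1 − rB₀/P)/ln(1+r)⌉ = ⌈11.520⌉ = 12 payments; the last is $772.61.
Total paid = 11·$1,480.00 + $772.61 = $17,052.61.
Total interest = total paid − principal = $17,052.61 − $15,123.63 = $1,928.98.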